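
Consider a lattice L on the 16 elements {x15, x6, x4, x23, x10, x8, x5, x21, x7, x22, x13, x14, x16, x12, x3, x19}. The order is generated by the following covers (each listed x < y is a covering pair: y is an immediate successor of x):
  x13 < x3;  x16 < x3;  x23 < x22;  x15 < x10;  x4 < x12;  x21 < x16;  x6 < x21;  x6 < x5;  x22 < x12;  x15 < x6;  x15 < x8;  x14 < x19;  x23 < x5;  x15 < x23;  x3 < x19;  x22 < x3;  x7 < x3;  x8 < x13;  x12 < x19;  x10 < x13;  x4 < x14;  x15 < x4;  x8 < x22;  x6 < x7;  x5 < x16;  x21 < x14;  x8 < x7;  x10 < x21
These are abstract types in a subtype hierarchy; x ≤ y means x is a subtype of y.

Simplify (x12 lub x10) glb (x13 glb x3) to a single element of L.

x13

x12 ∨ x10 = x19
x13 ∧ x3 = x13
x19 ∧ x13 = x13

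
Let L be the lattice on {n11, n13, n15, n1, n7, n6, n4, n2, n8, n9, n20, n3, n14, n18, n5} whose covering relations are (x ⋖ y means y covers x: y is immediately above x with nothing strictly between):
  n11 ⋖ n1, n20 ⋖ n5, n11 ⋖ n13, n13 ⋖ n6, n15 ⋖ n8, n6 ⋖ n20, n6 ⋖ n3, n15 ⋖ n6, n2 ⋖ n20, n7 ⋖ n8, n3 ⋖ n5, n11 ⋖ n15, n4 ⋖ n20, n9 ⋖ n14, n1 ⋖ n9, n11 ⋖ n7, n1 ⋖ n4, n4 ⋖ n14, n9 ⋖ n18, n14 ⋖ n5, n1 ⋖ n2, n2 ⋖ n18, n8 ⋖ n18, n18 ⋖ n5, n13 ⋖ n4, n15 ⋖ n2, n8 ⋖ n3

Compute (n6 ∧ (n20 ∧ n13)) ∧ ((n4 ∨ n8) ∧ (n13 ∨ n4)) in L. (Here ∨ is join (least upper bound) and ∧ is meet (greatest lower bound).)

n13

n20 ∧ n13 = n13
n6 ∧ n13 = n13
n4 ∨ n8 = n5
n13 ∨ n4 = n4
n5 ∧ n4 = n4
n13 ∧ n4 = n13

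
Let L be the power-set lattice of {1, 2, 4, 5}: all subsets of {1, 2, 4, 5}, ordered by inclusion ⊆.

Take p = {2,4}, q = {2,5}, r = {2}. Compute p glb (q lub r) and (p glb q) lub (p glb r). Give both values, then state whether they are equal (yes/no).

{2}; {2}; yes

q lub r = {2,5}, so p glb (q lub r) = {2,4} glb {2,5} = {2}.
p glb q = {2} and p glb r = {2}, so (p glb q) lub (p glb r) = {2} lub {2} = {2}.
Equal: yes.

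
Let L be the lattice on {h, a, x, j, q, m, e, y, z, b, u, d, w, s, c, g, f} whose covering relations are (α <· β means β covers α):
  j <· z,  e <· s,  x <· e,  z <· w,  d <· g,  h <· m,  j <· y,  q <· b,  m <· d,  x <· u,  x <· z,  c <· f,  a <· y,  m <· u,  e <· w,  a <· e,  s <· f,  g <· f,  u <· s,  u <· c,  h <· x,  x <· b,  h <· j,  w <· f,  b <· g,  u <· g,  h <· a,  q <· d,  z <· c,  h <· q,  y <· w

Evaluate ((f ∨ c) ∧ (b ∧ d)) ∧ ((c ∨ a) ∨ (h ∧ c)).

f ∨ c = f
b ∧ d = q
f ∧ q = q
c ∨ a = f
h ∧ c = h
f ∨ h = f
q ∧ f = q

q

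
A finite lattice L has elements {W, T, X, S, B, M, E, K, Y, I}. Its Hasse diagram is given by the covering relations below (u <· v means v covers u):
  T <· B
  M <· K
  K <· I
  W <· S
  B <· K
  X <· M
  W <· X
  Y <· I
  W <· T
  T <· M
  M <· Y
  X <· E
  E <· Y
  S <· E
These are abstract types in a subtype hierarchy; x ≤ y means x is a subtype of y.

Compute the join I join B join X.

I

Common upper bounds of {I, B, X}: I.
The least among these is I.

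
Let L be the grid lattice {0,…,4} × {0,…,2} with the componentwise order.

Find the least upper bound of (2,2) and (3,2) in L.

(3,2)

In a product of chains, the join is componentwise max, giving (3,2).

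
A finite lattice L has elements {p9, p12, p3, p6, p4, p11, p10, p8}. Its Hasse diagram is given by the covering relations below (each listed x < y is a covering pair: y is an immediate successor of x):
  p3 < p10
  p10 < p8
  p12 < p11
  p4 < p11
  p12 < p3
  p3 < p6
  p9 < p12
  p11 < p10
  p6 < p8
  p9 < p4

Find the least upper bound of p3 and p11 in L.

Common upper bounds of {p3, p11}: p10, p8.
The least among these is p10.

p10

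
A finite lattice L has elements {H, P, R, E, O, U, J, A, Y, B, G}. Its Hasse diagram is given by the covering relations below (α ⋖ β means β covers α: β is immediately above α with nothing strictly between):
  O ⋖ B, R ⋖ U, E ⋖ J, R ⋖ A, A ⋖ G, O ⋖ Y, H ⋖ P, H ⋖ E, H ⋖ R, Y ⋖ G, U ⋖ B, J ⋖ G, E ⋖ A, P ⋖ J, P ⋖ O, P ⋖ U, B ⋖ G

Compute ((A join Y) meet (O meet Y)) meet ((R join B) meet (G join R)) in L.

A ∨ Y = G
O ∧ Y = O
G ∧ O = O
R ∨ B = B
G ∨ R = G
B ∧ G = B
O ∧ B = O

O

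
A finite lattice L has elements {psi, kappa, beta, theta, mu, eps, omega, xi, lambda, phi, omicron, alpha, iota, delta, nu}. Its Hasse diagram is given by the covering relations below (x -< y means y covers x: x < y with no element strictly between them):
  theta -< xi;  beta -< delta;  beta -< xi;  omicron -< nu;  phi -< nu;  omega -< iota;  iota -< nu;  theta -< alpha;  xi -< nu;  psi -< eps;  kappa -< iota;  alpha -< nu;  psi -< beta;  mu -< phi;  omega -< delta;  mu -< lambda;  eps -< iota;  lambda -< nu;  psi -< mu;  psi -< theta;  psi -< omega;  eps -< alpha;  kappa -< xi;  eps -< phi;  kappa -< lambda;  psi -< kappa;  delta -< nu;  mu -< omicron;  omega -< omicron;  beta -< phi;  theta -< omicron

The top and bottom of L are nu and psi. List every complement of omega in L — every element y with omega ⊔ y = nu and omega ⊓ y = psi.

Need y with omega ∨ y = nu and omega ∧ y = psi.
Checking each element gives: alpha, lambda, phi, xi.

alpha, lambda, phi, xi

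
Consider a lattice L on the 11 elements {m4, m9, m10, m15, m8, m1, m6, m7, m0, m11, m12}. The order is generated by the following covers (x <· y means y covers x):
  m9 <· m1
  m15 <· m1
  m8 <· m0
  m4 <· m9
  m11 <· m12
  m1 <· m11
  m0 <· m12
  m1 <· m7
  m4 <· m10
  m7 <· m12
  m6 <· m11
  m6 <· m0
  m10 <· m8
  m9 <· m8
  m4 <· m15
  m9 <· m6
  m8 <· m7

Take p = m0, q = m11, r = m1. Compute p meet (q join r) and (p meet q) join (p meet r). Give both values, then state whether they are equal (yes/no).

q join r = m11, so p meet (q join r) = m0 meet m11 = m6.
p meet q = m6 and p meet r = m9, so (p meet q) join (p meet r) = m6 join m9 = m6.
Equal: yes.

m6; m6; yes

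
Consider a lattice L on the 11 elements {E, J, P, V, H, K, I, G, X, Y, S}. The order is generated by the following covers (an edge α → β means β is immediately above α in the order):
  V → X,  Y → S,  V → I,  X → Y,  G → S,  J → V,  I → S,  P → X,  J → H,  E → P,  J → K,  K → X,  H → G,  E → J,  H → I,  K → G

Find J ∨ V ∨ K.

X

Common upper bounds of {J, V, K}: S, X, Y.
The least among these is X.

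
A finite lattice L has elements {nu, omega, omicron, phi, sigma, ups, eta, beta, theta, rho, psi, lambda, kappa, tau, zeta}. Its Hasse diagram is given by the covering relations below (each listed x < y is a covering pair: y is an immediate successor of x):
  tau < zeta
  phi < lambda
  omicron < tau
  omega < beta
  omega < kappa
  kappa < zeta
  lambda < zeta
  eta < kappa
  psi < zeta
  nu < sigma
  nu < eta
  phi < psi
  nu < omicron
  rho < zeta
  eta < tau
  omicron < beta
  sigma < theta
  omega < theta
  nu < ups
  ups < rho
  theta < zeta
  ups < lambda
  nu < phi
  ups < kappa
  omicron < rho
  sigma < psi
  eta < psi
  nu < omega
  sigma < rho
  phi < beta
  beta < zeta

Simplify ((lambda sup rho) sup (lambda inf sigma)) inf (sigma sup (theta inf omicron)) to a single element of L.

sigma

lambda ∨ rho = zeta
lambda ∧ sigma = nu
zeta ∨ nu = zeta
theta ∧ omicron = nu
sigma ∨ nu = sigma
zeta ∧ sigma = sigma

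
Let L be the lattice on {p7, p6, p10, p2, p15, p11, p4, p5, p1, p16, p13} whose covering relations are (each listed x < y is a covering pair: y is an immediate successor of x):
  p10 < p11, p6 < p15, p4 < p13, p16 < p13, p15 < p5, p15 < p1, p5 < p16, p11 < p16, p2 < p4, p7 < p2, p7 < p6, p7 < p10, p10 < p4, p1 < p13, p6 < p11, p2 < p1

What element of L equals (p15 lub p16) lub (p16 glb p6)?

p16

p15 ∨ p16 = p16
p16 ∧ p6 = p6
p16 ∨ p6 = p16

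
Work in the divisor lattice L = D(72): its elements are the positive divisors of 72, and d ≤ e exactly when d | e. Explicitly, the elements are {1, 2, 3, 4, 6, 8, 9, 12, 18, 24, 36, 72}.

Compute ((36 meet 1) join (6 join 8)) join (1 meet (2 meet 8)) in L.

36 ∧ 1 = 1
6 ∨ 8 = 24
1 ∨ 24 = 24
2 ∧ 8 = 2
1 ∧ 2 = 1
24 ∨ 1 = 24

24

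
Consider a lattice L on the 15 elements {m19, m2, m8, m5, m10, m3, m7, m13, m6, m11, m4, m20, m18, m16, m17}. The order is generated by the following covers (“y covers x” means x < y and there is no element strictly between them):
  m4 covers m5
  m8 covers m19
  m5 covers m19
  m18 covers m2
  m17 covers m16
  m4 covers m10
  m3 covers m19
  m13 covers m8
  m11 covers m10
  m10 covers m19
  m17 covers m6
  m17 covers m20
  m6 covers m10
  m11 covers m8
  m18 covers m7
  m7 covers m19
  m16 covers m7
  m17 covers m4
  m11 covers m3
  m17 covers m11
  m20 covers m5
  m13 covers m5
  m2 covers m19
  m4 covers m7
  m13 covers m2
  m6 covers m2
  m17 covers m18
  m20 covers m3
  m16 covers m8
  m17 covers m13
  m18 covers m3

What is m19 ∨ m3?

m3

Common upper bounds of {m19, m3}: m11, m17, m18, m20, m3.
The least among these is m3.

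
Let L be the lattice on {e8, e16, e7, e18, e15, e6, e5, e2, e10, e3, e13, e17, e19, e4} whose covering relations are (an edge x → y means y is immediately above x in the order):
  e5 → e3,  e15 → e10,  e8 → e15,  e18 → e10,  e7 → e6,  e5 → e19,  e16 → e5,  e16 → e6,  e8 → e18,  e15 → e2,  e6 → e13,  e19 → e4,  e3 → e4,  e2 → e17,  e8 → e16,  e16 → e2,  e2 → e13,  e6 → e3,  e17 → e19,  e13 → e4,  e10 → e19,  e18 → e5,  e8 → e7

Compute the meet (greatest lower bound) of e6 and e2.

e16

Common lower bounds of {e6, e2}: e16, e8.
The greatest among these is e16.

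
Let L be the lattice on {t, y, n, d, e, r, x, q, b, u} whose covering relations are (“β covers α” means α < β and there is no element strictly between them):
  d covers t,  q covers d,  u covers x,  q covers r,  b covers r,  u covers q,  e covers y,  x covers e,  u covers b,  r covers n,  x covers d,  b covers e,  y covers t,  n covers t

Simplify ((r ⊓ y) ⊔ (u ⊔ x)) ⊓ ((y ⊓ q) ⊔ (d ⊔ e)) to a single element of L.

x

r ∧ y = t
u ∨ x = u
t ∨ u = u
y ∧ q = t
d ∨ e = x
t ∨ x = x
u ∧ x = x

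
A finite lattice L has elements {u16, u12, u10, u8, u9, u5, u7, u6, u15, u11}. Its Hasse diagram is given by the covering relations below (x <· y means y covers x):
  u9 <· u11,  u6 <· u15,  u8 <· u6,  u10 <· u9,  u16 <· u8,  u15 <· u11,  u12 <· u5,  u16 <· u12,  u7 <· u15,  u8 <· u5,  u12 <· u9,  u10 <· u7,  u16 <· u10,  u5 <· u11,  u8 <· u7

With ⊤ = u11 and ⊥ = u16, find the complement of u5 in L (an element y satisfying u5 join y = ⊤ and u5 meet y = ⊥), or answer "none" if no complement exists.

Need y with u5 ∨ y = u11 and u5 ∧ y = u16.
Checking each element gives: u10.

u10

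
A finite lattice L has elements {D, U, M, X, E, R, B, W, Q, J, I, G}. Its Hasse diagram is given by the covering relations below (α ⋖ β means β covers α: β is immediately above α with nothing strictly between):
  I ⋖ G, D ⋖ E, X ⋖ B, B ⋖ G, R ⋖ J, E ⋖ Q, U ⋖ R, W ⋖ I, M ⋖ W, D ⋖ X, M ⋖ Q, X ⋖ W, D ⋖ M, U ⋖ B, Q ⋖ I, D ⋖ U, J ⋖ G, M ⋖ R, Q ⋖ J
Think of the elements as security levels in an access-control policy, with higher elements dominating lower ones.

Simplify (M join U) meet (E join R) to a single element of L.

M ∨ U = R
E ∨ R = J
R ∧ J = R

R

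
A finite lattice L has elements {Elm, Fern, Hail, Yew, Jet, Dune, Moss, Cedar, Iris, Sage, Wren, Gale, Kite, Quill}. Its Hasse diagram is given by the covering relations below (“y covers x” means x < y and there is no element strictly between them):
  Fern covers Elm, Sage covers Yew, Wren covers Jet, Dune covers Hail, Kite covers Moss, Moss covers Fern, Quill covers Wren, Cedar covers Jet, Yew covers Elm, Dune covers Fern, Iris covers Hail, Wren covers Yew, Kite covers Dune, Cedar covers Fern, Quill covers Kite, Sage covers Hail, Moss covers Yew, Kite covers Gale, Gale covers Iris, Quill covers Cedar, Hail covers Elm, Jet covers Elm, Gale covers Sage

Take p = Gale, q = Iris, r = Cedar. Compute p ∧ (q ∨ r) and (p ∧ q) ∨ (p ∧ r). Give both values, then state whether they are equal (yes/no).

Gale; Iris; no

q ∨ r = Quill, so p ∧ (q ∨ r) = Gale ∧ Quill = Gale.
p ∧ q = Iris and p ∧ r = Elm, so (p ∧ q) ∨ (p ∧ r) = Iris ∨ Elm = Iris.
Equal: no.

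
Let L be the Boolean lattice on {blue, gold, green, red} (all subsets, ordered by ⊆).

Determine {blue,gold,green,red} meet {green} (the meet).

Under ⊆, meet is intersection: {blue,gold,green,red} ∩ {green} = {green}.

{green}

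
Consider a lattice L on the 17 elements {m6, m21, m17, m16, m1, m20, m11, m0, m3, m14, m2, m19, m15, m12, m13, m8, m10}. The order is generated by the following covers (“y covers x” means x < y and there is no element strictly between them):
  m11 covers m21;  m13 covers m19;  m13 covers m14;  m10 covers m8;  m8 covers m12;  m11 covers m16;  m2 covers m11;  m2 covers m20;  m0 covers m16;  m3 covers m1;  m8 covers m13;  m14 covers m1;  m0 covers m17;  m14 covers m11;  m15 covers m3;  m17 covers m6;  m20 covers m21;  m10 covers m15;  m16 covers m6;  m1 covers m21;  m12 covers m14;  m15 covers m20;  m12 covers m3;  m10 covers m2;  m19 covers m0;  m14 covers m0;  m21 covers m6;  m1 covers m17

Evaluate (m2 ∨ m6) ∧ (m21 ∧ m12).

m21

m2 ∨ m6 = m2
m21 ∧ m12 = m21
m2 ∧ m21 = m21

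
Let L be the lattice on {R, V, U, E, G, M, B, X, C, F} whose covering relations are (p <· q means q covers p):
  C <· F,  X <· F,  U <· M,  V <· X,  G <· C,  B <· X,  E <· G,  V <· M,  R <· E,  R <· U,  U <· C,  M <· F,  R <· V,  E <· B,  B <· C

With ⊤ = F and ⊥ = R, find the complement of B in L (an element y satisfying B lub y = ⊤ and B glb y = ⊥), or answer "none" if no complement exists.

Need y with B ∨ y = F and B ∧ y = R.
Checking each element gives: M.

M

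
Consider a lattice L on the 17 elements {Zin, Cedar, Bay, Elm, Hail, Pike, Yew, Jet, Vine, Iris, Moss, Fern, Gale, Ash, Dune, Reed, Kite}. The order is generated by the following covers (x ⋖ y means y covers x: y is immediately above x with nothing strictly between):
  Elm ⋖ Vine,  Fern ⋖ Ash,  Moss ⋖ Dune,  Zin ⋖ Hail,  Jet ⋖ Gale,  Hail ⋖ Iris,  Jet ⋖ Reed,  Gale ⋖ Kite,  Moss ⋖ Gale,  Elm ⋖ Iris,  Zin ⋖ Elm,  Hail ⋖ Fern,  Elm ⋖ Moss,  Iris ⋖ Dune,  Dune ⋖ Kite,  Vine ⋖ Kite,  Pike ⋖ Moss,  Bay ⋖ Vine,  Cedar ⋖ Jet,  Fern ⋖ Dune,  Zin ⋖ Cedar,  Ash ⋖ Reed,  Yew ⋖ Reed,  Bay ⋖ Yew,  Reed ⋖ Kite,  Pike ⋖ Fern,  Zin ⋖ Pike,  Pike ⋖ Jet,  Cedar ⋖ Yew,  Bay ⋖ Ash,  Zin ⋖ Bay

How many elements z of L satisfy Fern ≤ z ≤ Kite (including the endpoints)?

5

The interval [Fern, Kite] = {Ash, Dune, Fern, Kite, Reed}, which has 5 elements.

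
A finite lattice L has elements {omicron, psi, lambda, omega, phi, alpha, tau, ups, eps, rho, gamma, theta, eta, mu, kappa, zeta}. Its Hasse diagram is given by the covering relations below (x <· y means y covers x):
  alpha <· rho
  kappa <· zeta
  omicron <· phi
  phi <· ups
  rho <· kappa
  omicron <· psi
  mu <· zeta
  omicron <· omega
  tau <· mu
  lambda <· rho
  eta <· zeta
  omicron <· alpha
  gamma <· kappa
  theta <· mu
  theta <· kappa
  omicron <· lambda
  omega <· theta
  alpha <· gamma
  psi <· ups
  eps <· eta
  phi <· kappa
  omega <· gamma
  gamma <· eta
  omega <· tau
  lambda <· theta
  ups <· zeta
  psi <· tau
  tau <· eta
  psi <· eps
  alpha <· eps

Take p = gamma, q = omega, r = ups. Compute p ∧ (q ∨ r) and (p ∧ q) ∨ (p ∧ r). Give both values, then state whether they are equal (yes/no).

q ∨ r = zeta, so p ∧ (q ∨ r) = gamma ∧ zeta = gamma.
p ∧ q = omega and p ∧ r = omicron, so (p ∧ q) ∨ (p ∧ r) = omega ∨ omicron = omega.
Equal: no.

gamma; omega; no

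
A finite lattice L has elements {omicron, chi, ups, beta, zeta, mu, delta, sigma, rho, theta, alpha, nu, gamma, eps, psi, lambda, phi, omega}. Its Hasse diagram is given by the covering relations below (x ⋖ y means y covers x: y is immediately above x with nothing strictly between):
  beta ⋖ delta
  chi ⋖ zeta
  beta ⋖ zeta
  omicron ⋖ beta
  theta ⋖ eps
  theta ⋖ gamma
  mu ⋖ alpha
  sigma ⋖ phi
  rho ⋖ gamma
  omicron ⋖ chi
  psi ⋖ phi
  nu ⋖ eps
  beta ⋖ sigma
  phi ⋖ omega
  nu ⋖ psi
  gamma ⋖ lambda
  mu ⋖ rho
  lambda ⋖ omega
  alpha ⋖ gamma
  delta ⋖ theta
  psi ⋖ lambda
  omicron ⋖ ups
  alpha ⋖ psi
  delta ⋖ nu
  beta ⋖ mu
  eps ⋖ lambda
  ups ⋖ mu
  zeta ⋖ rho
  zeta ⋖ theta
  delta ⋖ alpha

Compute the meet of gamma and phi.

alpha

Common lower bounds of {gamma, phi}: alpha, beta, delta, mu, omicron, ups.
The greatest among these is alpha.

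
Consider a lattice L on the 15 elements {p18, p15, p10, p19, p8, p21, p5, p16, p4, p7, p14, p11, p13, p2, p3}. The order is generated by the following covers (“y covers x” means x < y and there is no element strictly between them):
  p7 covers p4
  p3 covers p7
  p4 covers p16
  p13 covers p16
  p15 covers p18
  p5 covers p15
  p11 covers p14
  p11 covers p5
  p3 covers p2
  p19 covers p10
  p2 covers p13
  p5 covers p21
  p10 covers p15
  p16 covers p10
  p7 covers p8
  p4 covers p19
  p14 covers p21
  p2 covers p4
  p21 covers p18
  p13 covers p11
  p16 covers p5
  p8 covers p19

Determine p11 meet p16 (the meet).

p5

Common lower bounds of {p11, p16}: p15, p18, p21, p5.
The greatest among these is p5.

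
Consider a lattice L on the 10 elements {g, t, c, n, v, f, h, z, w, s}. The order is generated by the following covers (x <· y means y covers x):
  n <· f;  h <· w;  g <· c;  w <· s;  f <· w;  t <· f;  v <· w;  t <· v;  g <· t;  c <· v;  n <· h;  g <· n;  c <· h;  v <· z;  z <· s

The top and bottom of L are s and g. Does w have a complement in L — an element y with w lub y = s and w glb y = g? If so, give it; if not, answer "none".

For every candidate y, either w ∨ y ≠ s or w ∧ y ≠ g; no complement exists.

none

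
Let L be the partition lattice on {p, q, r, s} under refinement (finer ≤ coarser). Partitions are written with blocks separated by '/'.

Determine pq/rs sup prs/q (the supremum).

The join of pq/rs and prs/q merges any blocks that overlap across the partitions, giving pqrs.

pqrs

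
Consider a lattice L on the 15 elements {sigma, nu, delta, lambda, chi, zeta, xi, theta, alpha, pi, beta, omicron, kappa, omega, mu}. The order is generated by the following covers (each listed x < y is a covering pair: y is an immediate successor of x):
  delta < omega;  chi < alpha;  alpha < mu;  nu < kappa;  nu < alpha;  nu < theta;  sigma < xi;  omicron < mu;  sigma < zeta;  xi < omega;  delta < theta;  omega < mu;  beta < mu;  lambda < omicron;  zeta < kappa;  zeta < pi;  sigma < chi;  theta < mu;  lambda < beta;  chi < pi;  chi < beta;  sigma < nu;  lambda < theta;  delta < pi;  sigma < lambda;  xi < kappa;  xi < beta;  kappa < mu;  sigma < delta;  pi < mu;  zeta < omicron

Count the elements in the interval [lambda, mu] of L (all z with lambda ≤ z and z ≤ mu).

The interval [lambda, mu] = {beta, lambda, mu, omicron, theta}, which has 5 elements.

5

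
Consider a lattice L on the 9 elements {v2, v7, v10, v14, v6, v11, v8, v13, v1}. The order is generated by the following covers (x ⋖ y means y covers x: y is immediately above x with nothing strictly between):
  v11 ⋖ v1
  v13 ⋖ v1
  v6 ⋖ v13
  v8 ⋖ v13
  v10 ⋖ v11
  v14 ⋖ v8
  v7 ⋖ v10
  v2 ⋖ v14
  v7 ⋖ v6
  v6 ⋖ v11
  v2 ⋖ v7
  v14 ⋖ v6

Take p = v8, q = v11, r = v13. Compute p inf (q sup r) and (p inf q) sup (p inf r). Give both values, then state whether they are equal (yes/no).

q sup r = v1, so p inf (q sup r) = v8 inf v1 = v8.
p inf q = v14 and p inf r = v8, so (p inf q) sup (p inf r) = v14 sup v8 = v8.
Equal: yes.

v8; v8; yes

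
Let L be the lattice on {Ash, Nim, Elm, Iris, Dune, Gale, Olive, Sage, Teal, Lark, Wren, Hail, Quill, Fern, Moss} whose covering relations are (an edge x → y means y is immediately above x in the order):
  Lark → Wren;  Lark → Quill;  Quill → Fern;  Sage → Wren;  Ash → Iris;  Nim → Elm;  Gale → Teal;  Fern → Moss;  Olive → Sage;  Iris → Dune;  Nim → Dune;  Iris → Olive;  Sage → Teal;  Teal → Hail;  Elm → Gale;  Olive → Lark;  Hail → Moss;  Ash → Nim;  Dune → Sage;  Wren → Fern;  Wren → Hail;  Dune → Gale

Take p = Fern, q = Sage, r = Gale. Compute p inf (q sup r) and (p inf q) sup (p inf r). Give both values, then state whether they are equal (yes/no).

q sup r = Teal, so p inf (q sup r) = Fern inf Teal = Sage.
p inf q = Sage and p inf r = Dune, so (p inf q) sup (p inf r) = Sage sup Dune = Sage.
Equal: yes.

Sage; Sage; yes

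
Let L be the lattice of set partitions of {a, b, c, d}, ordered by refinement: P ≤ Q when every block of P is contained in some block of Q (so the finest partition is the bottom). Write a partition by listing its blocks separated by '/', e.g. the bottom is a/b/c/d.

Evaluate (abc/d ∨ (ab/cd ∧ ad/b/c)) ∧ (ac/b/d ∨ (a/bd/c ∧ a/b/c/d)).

ac/b/d

ab/cd ∧ ad/b/c = a/b/c/d
abc/d ∨ a/b/c/d = abc/d
a/bd/c ∧ a/b/c/d = a/b/c/d
ac/b/d ∨ a/b/c/d = ac/b/d
abc/d ∧ ac/b/d = ac/b/d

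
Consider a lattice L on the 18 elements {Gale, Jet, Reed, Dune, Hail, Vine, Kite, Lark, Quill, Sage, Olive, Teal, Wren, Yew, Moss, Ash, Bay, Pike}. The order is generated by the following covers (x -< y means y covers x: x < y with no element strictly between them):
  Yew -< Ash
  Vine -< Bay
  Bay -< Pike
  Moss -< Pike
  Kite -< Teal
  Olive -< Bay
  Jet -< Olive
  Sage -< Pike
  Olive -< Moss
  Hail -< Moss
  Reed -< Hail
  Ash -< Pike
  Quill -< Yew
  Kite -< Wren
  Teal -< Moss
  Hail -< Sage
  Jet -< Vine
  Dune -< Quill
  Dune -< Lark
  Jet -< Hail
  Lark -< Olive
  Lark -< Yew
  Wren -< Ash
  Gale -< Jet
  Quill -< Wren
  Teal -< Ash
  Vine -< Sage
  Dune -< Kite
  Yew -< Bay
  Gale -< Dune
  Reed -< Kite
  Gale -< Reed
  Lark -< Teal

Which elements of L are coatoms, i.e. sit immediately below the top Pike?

Ash, Bay, Moss, Sage

The coatoms are exactly the elements covered by Pike: Ash, Bay, Moss, Sage.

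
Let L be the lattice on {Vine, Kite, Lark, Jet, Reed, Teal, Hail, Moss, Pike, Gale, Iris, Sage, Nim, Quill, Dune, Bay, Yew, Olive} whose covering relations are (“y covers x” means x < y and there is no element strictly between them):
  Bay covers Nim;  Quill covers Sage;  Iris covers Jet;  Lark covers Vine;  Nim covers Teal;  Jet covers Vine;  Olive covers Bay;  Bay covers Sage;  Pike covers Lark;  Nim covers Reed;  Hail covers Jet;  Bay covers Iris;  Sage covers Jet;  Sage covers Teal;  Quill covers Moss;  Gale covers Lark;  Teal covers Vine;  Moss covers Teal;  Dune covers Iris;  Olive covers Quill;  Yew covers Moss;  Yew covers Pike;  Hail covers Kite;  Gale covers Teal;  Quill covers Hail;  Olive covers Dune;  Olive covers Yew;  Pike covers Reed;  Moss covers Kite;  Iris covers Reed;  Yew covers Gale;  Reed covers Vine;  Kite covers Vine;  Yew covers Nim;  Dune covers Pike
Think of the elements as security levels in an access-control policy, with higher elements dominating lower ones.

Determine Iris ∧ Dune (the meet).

Iris

Common lower bounds of {Iris, Dune}: Iris, Jet, Reed, Vine.
The greatest among these is Iris.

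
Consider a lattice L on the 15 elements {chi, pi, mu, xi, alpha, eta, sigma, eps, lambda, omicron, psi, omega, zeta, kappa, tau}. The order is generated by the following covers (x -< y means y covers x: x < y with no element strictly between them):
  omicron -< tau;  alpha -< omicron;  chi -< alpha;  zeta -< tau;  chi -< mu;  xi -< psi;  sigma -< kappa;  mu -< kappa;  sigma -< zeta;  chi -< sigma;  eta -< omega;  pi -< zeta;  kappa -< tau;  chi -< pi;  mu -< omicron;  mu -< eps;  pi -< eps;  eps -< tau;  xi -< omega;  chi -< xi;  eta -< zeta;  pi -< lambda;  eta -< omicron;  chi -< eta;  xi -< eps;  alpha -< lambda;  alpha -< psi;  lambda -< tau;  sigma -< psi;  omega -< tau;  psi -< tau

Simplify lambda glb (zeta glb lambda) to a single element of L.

pi

zeta ∧ lambda = pi
lambda ∧ pi = pi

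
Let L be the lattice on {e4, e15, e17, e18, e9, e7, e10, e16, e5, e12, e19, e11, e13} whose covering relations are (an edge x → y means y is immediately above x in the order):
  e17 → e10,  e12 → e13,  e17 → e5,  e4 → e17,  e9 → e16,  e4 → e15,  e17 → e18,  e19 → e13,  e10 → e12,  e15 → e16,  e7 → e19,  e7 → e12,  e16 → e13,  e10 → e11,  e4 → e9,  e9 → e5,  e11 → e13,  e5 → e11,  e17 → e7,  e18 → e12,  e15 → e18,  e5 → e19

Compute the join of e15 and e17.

Common upper bounds of {e15, e17}: e12, e13, e18.
The least among these is e18.

e18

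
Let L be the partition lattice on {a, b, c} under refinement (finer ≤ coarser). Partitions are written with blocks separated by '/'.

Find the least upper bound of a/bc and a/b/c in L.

a/bc

Common upper bounds of {a/bc, a/b/c}: a/bc, abc.
The least among these is a/bc.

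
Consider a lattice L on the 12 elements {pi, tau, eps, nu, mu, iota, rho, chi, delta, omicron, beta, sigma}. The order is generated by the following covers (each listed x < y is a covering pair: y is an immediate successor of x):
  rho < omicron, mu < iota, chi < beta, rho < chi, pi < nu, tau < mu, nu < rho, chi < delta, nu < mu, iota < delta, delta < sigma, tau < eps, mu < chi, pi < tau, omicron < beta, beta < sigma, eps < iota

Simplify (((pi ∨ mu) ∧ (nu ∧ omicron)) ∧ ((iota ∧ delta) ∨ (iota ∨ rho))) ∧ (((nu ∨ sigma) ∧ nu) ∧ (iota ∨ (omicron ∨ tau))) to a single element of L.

pi ∨ mu = mu
nu ∧ omicron = nu
mu ∧ nu = nu
iota ∧ delta = iota
iota ∨ rho = delta
iota ∨ delta = delta
nu ∧ delta = nu
nu ∨ sigma = sigma
sigma ∧ nu = nu
omicron ∨ tau = beta
iota ∨ beta = sigma
nu ∧ sigma = nu
nu ∧ nu = nu

nu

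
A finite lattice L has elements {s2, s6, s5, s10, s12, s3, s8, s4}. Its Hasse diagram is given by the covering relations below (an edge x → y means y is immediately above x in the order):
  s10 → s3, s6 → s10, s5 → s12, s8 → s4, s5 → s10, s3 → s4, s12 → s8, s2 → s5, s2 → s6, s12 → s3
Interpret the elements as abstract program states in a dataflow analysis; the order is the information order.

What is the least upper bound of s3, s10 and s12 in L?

Common upper bounds of {s3, s10, s12}: s3, s4.
The least among these is s3.

s3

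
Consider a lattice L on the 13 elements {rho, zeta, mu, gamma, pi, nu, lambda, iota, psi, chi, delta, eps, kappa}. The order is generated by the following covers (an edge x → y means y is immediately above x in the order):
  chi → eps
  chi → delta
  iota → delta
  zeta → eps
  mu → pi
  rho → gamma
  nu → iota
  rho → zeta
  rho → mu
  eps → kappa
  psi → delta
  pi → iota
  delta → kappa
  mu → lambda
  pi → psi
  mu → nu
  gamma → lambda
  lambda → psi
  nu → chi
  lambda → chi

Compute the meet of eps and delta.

Common lower bounds of {eps, delta}: chi, gamma, lambda, mu, nu, rho.
The greatest among these is chi.

chi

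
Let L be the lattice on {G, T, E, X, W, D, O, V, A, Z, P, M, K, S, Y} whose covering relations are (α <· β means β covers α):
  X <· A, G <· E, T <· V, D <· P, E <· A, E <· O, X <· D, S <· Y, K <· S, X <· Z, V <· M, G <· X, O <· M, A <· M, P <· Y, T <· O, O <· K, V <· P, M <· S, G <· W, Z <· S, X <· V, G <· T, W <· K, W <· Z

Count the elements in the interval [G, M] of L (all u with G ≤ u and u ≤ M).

8

The interval [G, M] = {A, E, G, M, O, T, V, X}, which has 8 elements.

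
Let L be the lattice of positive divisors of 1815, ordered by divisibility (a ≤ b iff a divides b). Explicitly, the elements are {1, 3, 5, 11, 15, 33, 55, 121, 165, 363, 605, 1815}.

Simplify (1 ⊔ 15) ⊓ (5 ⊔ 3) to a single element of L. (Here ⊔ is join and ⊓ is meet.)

15

1 ∨ 15 = 15
5 ∨ 3 = 15
15 ∧ 15 = 15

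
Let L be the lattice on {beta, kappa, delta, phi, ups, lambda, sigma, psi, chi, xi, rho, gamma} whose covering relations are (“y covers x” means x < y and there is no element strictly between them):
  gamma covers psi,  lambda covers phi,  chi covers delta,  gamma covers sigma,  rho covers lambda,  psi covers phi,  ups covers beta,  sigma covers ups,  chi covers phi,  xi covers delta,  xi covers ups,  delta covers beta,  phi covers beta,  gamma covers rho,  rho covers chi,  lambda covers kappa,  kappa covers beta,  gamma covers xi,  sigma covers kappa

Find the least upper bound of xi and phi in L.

gamma

Common upper bounds of {xi, phi}: gamma.
The least among these is gamma.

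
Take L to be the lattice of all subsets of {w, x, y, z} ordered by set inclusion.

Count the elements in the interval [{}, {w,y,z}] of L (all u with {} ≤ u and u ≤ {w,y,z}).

The interval [{}, {w,y,z}] = {{w,y,z}, {w,y}, {w,z}, {w}, {y,z}, {y}, {z}, {}}, which has 8 elements.

8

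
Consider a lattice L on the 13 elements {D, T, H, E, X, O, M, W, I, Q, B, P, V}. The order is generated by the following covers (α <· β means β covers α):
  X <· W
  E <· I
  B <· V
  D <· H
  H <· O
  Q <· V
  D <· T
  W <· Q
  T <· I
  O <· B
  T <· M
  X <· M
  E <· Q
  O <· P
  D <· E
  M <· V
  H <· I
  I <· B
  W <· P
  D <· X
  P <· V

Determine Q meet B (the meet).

E

Common lower bounds of {Q, B}: D, E.
The greatest among these is E.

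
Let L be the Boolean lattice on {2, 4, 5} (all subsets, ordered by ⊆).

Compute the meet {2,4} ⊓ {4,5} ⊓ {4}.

Under ⊆, meet is intersection: {2,4} ∩ {4,5} ∩ {4} = {4}.

{4}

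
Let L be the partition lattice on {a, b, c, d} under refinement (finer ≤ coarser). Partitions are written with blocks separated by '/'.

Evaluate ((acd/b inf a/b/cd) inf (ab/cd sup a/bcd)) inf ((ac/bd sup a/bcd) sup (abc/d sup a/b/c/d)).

a/b/cd

acd/b ∧ a/b/cd = a/b/cd
ab/cd ∨ a/bcd = abcd
a/b/cd ∧ abcd = a/b/cd
ac/bd ∨ a/bcd = abcd
abc/d ∨ a/b/c/d = abc/d
abcd ∨ abc/d = abcd
a/b/cd ∧ abcd = a/b/cd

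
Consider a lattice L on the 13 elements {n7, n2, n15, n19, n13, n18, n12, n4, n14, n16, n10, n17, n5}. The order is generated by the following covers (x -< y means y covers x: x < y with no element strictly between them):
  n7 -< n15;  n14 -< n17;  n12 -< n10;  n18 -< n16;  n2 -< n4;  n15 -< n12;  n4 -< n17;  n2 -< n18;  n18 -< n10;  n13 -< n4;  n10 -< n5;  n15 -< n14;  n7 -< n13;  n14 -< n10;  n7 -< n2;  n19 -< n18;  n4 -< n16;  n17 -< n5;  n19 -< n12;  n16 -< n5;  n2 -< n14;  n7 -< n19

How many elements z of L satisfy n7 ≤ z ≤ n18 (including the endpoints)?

The interval [n7, n18] = {n18, n19, n2, n7}, which has 4 elements.

4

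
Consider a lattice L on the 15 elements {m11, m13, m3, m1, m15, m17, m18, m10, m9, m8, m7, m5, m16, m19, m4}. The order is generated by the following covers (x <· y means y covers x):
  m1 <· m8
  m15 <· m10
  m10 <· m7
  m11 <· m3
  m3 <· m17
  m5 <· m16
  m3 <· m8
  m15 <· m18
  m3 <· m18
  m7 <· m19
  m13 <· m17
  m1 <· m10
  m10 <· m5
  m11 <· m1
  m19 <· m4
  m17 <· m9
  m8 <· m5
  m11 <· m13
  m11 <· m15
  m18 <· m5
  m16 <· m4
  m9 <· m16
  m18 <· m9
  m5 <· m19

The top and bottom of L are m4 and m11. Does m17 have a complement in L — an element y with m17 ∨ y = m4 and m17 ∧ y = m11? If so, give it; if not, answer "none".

Need y with m17 ∨ y = m4 and m17 ∧ y = m11.
Checking each element gives: m7.

m7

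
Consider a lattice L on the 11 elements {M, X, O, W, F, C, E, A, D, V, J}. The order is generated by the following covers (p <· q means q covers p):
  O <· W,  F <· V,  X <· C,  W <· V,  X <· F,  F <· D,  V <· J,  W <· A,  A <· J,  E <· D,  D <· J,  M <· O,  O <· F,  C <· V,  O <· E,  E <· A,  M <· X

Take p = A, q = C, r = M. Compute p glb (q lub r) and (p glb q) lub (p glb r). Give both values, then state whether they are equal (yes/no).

q lub r = C, so p glb (q lub r) = A glb C = M.
p glb q = M and p glb r = M, so (p glb q) lub (p glb r) = M lub M = M.
Equal: yes.

M; M; yes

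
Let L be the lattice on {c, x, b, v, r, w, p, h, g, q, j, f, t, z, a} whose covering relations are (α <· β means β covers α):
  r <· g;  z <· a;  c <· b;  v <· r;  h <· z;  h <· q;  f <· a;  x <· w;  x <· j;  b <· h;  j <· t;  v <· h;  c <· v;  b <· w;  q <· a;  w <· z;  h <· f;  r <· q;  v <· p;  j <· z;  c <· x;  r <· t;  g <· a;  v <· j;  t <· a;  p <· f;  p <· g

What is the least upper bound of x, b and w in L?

Common upper bounds of {x, b, w}: a, w, z.
The least among these is w.

w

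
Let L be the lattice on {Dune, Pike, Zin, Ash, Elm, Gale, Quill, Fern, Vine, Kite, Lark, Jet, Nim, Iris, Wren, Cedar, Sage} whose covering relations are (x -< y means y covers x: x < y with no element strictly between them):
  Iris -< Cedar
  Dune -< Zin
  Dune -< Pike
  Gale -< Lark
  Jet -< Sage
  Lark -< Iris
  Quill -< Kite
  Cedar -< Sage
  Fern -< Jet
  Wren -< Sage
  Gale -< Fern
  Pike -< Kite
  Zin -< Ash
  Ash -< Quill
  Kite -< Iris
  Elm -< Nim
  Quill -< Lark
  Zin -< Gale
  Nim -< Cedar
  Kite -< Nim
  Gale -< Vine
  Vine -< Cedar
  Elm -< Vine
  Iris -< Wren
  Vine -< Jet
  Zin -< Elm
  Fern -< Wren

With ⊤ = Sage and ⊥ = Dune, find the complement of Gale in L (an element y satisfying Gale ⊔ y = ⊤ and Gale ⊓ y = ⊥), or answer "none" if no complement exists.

For every candidate y, either Gale ∨ y ≠ Sage or Gale ∧ y ≠ Dune; no complement exists.

none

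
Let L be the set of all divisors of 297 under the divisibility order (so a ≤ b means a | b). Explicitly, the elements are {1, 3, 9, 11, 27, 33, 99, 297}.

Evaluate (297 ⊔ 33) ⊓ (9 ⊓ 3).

3

297 ∨ 33 = 297
9 ∧ 3 = 3
297 ∧ 3 = 3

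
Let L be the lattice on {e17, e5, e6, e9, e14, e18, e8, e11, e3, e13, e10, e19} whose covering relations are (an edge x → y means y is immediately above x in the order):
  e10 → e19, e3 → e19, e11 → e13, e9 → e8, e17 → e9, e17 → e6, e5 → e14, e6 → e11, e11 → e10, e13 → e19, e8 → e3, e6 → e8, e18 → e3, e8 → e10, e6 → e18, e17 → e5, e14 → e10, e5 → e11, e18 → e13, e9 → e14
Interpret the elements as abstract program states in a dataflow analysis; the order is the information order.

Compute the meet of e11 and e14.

e5

Common lower bounds of {e11, e14}: e17, e5.
The greatest among these is e5.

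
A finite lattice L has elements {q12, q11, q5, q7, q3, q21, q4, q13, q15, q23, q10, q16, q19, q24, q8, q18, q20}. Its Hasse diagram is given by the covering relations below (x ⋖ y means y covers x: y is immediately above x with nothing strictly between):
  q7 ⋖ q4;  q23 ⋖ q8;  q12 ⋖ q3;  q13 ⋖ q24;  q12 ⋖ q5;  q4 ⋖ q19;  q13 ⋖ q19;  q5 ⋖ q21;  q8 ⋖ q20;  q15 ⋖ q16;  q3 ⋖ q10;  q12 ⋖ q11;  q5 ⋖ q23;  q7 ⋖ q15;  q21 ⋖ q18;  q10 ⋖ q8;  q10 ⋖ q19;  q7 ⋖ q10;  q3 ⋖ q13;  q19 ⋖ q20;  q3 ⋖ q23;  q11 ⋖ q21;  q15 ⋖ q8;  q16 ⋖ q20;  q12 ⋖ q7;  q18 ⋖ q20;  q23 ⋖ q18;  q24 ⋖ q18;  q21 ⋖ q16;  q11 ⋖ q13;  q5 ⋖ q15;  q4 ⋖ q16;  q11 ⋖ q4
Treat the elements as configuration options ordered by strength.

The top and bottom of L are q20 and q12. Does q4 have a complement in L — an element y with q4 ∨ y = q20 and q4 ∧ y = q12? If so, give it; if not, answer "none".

q23

Need y with q4 ∨ y = q20 and q4 ∧ y = q12.
Checking each element gives: q23.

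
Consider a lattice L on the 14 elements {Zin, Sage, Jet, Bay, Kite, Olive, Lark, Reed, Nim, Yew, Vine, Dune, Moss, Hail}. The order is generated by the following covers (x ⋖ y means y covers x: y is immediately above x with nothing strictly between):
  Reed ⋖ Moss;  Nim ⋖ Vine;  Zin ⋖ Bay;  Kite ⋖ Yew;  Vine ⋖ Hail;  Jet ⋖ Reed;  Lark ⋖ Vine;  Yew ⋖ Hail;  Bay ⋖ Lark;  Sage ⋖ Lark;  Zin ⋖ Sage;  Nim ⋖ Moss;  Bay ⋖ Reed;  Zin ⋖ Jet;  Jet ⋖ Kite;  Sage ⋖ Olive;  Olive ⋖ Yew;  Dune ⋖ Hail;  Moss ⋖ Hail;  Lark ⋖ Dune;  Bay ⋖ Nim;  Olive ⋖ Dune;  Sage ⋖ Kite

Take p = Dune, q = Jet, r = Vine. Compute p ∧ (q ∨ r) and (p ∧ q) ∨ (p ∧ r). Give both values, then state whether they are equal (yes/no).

Dune; Lark; no

q ∨ r = Hail, so p ∧ (q ∨ r) = Dune ∧ Hail = Dune.
p ∧ q = Zin and p ∧ r = Lark, so (p ∧ q) ∨ (p ∧ r) = Zin ∨ Lark = Lark.
Equal: no.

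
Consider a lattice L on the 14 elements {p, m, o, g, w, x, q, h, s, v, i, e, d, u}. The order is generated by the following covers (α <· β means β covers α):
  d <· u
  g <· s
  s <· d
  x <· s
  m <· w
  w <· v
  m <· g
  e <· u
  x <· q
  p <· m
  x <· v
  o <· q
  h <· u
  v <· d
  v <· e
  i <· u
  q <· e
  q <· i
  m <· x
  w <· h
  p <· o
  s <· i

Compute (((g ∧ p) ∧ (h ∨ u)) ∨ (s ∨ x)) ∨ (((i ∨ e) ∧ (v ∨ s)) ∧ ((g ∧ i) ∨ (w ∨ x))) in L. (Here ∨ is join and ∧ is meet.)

g ∧ p = p
h ∨ u = u
p ∧ u = p
s ∨ x = s
p ∨ s = s
i ∨ e = u
v ∨ s = d
u ∧ d = d
g ∧ i = g
w ∨ x = v
g ∨ v = d
d ∧ d = d
s ∨ d = d

d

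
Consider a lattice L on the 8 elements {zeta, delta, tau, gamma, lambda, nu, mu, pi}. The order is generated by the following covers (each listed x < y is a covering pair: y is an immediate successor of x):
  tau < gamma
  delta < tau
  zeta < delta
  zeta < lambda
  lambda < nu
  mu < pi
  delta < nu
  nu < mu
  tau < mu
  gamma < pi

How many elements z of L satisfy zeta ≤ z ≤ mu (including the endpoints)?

6

The interval [zeta, mu] = {delta, lambda, mu, nu, tau, zeta}, which has 6 elements.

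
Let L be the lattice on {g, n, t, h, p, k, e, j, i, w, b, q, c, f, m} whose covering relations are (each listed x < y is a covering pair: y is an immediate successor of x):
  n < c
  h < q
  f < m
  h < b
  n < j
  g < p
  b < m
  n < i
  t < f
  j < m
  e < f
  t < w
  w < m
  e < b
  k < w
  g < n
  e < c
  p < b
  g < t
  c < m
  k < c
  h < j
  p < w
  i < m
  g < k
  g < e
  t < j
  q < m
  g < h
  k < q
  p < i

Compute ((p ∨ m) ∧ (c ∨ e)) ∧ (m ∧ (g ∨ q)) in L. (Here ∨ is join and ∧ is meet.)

k

p ∨ m = m
c ∨ e = c
m ∧ c = c
g ∨ q = q
m ∧ q = q
c ∧ q = k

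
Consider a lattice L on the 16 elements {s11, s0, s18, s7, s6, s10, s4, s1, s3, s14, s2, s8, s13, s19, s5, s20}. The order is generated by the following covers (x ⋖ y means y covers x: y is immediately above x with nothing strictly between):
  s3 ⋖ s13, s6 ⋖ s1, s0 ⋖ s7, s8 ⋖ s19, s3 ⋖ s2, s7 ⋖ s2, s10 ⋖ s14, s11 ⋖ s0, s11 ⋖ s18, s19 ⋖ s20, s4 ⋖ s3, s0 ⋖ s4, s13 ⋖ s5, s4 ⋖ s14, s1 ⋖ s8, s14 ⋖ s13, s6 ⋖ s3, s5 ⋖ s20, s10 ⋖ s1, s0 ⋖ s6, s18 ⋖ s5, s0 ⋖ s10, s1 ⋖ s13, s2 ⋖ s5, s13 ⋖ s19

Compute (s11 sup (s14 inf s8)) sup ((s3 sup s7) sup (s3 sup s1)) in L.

s14 ∧ s8 = s10
s11 ∨ s10 = s10
s3 ∨ s7 = s2
s3 ∨ s1 = s13
s2 ∨ s13 = s5
s10 ∨ s5 = s5

s5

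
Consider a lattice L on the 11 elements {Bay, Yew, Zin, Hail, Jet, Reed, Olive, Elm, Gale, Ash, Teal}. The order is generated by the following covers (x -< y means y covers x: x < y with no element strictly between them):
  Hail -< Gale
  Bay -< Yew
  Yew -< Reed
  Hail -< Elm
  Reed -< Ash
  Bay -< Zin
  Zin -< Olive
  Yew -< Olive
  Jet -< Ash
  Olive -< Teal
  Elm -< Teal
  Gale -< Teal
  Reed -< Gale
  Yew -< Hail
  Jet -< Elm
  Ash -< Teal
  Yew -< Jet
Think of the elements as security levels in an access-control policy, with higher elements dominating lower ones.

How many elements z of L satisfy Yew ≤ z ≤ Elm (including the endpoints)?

4

The interval [Yew, Elm] = {Elm, Hail, Jet, Yew}, which has 4 elements.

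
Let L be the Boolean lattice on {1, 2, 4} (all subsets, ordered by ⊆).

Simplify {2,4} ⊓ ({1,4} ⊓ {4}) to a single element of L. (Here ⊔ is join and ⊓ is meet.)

{1,4} ∧ {4} = {4}
{2,4} ∧ {4} = {4}

{4}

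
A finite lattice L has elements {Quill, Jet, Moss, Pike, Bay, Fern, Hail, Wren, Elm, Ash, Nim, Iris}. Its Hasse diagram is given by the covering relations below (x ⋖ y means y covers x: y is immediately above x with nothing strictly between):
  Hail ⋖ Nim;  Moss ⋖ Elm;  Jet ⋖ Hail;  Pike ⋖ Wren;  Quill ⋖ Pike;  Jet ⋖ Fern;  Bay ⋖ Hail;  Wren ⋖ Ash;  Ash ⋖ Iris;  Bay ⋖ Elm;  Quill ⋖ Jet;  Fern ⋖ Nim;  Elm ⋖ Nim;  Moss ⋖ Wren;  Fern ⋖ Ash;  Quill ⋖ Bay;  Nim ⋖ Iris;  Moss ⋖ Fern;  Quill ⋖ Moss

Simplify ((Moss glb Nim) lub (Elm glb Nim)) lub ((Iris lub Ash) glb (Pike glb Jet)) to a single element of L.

Moss ∧ Nim = Moss
Elm ∧ Nim = Elm
Moss ∨ Elm = Elm
Iris ∨ Ash = Iris
Pike ∧ Jet = Quill
Iris ∧ Quill = Quill
Elm ∨ Quill = Elm

Elm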